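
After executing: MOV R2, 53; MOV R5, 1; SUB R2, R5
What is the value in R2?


Register state trace:
  MOV R2, 53  → R2 = 53
  MOV R5, 1  → R5 = 1
  SUB R2, R5  → R2 = 53 - 1 = 52
Final: R2 = 52

52


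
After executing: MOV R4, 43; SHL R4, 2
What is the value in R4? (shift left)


Register state trace:
  MOV R4, 43  → R4 = 43
  SHL R4, 2  → R4 = 43 << 2 = 43 * 2^2 = 172
Final: R4 = 172

172


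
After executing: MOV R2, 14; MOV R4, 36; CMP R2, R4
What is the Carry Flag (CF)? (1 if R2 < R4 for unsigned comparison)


Register state trace:
  MOV R2, 14  → R2 = 14
  MOV R4, 36  → R4 = 36
  CMP R2, R4  → unsigned 14 - 36: borrow occurs
  14 < 36, so CF = 1
CF = 1

1


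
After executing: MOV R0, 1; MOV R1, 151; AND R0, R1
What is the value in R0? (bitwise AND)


Register state trace:
  MOV R0, 1  → R0 = 1 (0b00000001)
  MOV R1, 151  → R1 = 151 (0b10010111)
  AND R0, R1  → R0 = 1 AND 151 = 1 (0b00000001)
Final: R0 = 1

1


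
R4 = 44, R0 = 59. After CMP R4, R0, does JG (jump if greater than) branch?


Trace:
  R4 = 44, R0 = 59
  CMP R4, R0  → compares 44 vs 59
  JG checks: is 44 greater than 59?
  44 < 59, so condition is false
Branch taken: No

No


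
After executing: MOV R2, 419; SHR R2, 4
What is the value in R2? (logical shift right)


Register state trace:
  MOV R2, 419  → R2 = 419
  SHR R2, 4  → R2 = 419 >> 4 = 419 // 2^4 = 26
Final: R2 = 26

26


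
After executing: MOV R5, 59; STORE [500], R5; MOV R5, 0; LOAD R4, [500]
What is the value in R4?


Register and memory trace:
  MOV R5, 59  → R5 = 59
  STORE [500], R5  → mem[500] = 59
  MOV R5, 0  → R5 = 0
  LOAD R4, [500]  → R4 = mem[500] = 59
Final: R4 = 59

59


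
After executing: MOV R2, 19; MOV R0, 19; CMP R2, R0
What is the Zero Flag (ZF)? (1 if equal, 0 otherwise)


Register state trace:
  MOV R2, 19  → R2 = 19
  MOV R0, 19  → R0 = 19
  CMP R2, R0  → computes 19 - 19 = 0
  Result is zero, so values are equal
ZF = 1

1


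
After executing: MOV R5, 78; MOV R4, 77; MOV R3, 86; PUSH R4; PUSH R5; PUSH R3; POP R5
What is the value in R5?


Stack trace (top is rightmost):
  MOV R5, 78  → R5 = 78
  MOV R4, 77  → R4 = 77
  MOV R3, 86  → R3 = 86
  PUSH R4  → stack: [77]
  PUSH R5  → stack: [77, 78]
  PUSH R3  → stack: [77, 78, 86]
  POP R5  → R5 = 86, stack: [77, 78]
Final: R5 = 86

86


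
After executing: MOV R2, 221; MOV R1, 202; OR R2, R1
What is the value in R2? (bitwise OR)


Register state trace:
  MOV R2, 221  → R2 = 221 (0b11011101)
  MOV R1, 202  → R1 = 202 (0b11001010)
  OR R2, R1   → R2 = 221 OR 202 = 223 (0b11011111)
Final: R2 = 223

223


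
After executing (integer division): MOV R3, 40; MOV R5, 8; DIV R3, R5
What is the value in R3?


Register state trace:
  MOV R3, 40  → R3 = 40
  MOV R5, 8  → R5 = 8
  DIV R3, R5  → R3 = 40 // 8 = 5
Final: R3 = 5

5


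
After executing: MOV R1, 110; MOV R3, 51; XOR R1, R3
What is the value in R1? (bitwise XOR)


Register state trace:
  MOV R1, 110  → R1 = 110 (0b01101110)
  MOV R3, 51  → R3 = 51 (0b00110011)
  XOR R1, R3  → R1 = 110 XOR 51 = 93 (0b01011101)
Final: R1 = 93

93


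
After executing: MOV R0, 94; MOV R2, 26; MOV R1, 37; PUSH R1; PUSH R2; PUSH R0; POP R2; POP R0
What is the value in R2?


Stack trace (top is rightmost):
  MOV R0, 94  → R0 = 94
  MOV R2, 26  → R2 = 26
  MOV R1, 37  → R1 = 37
  PUSH R1  → stack: [37]
  PUSH R2  → stack: [37, 26]
  PUSH R0  → stack: [37, 26, 94]
  POP R2  → R2 = 94, stack: [37, 26]
  POP R0  → R0 = 26, stack: [37]
Final: R2 = 94

94


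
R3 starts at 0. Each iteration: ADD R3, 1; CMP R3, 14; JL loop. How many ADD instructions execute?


Loop trace (R3 starts at 0, target 14, step 1):
  ADD #1: R3 = 0 + 1 = 1  → 1 < 14, loop
  ADD #2: R3 = 1 + 1 = 2  → 2 < 14, loop
  ADD #3: R3 = 2 + 1 = 3  → 3 < 14, loop
  ADD #4: R3 = 3 + 1 = 4  → 4 < 14, loop
  ADD #5: R3 = 4 + 1 = 5  → 5 < 14, loop
  ADD #6: R3 = 5 + 1 = 6  → 6 < 14, loop
  ADD #7: R3 = 6 + 1 = 7  → 7 < 14, loop
  ADD #8: R3 = 7 + 1 = 8  → 8 < 14, loop
  ADD #9: R3 = 8 + 1 = 9  → 9 < 14, loop
  ADD #10: R3 = 9 + 1 = 10  → 10 < 14, loop
  ADD #11: R3 = 10 + 1 = 11  → 11 < 14, loop
  ADD #12: R3 = 11 + 1 = 12  → 12 < 14, loop
  ADD #13: R3 = 12 + 1 = 13  → 13 < 14, loop
  ADD #14: R3 = 13 + 1 = 14  → 14 >= 14, exit
Total ADD instructions: 14

14


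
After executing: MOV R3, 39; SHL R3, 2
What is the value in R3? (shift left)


Register state trace:
  MOV R3, 39  → R3 = 39
  SHL R3, 2  → R3 = 39 << 2 = 39 * 2^2 = 156
Final: R3 = 156

156


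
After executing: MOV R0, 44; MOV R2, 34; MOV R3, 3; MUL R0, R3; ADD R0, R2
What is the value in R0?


Register state trace:
  MOV R0, 44  → R0 = 44
  MOV R2, 34  → R2 = 34
  MOV R3, 3  → R3 = 3
  MUL R0, R3  → R0 = 44 * 3 = 132
  ADD R0, R2  → R0 = 132 + 34 = 166
Final: R0 = 166

166


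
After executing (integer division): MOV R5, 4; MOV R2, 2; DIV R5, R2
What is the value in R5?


Register state trace:
  MOV R5, 4  → R5 = 4
  MOV R2, 2  → R2 = 2
  DIV R5, R2  → R5 = 4 // 2 = 2
Final: R5 = 2

2


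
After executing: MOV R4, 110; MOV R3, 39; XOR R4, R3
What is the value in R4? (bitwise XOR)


Register state trace:
  MOV R4, 110  → R4 = 110 (0b01101110)
  MOV R3, 39  → R3 = 39 (0b00100111)
  XOR R4, R3  → R4 = 110 XOR 39 = 73 (0b01001001)
Final: R4 = 73

73


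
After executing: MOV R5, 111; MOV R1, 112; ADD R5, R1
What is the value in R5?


Register state trace:
  MOV R5, 111  → R5 = 111
  MOV R1, 112  → R1 = 112
  ADD R5, R1  → R5 = 111 + 112 = 223
Final: R5 = 223

223


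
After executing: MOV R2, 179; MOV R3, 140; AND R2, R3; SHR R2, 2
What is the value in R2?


Register state trace:
  MOV R2, 179  → R2 = 179 (0b10110011)
  MOV R3, 140  → R3 = 140 (0b10001100)
  AND R2, R3  → R2 = 179 AND 140 = 128 (0b10000000)
  SHR R2, 2  → R2 = 128 >> 2 = 32
Final: R2 = 32

32


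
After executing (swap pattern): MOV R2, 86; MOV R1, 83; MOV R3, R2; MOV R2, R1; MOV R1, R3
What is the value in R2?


Register state trace (swap pattern):
  MOV R2, 86  → R2 = 86
  MOV R1, 83  → R1 = 83
  MOV R3, R2  → R3 = 86  (save R2)
  MOV R2, R1  → R2 = 83  (R2 gets R1's value)
  MOV R1, R3  → R1 = 86  (R1 gets saved value)
Final: R2 = 83

83


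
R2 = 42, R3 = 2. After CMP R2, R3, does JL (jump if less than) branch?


Trace:
  R2 = 42, R3 = 2
  CMP R2, R3  → compares 42 vs 2
  JL checks: is 42 less than 2?
  42 > 2, so condition is false
Branch taken: No

No


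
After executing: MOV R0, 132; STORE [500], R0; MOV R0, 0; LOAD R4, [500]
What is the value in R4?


Register and memory trace:
  MOV R0, 132  → R0 = 132
  STORE [500], R0  → mem[500] = 132
  MOV R0, 0  → R0 = 0
  LOAD R4, [500]  → R4 = mem[500] = 132
Final: R4 = 132

132


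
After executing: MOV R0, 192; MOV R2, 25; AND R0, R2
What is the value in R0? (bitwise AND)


Register state trace:
  MOV R0, 192  → R0 = 192 (0b11000000)
  MOV R2, 25  → R2 = 25 (0b00011001)
  AND R0, R2  → R0 = 192 AND 25 = 0 (0b00000000)
Final: R0 = 0

0


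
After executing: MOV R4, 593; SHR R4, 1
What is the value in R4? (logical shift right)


Register state trace:
  MOV R4, 593  → R4 = 593
  SHR R4, 1  → R4 = 593 >> 1 = 593 // 2^1 = 296
Final: R4 = 296

296


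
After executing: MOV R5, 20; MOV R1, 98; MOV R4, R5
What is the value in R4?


Register state trace:
  MOV R5, 20  → R5 = 20
  MOV R1, 98  → R1 = 98
  MOV R4, R5  → R4 = 20
Final: R4 = 20

20


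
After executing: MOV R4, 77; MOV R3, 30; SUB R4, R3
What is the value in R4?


Register state trace:
  MOV R4, 77  → R4 = 77
  MOV R3, 30  → R3 = 30
  SUB R4, R3  → R4 = 77 - 30 = 47
Final: R4 = 47

47


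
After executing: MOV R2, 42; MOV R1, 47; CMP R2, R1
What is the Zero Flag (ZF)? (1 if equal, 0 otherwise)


Register state trace:
  MOV R2, 42  → R2 = 42
  MOV R1, 47  → R1 = 47
  CMP R2, R1  → computes 42 - 47 = -5
  Result is nonzero, so values are not equal
ZF = 0

0


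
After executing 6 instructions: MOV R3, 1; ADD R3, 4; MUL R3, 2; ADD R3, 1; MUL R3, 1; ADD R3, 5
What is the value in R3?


Register state trace:
  MOV R3, 1  → R3 = 1
  ADD R3, 4  → R3 = 1 + 4 = 5
  MUL R3, 2  → R3 = 5 * 2 = 10
  ADD R3, 1  → R3 = 10 + 1 = 11
  MUL R3, 1  → R3 = 11 * 1 = 11
  ADD R3, 5  → R3 = 11 + 5 = 16
Final: R3 = 16

16


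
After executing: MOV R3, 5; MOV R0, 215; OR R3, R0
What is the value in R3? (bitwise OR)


Register state trace:
  MOV R3, 5  → R3 = 5 (0b00000101)
  MOV R0, 215  → R0 = 215 (0b11010111)
  OR R3, R0   → R3 = 5 OR 215 = 215 (0b11010111)
Final: R3 = 215

215


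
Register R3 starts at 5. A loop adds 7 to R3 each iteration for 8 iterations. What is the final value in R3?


Starting value: R3 = 5
  Iter 1: R3 = 5 + 7 = 12
  Iter 2: R3 = 12 + 7 = 19
  Iter 3: R3 = 19 + 7 = 26
  Iter 4: R3 = 26 + 7 = 33
  Iter 5: R3 = 33 + 7 = 40
  Iter 6: R3 = 40 + 7 = 47
  Iter 7: R3 = 47 + 7 = 54
  Iter 8: R3 = 54 + 7 = 61
Final: R3 = 61

61


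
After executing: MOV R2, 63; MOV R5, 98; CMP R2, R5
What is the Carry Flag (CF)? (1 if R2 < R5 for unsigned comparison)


Register state trace:
  MOV R2, 63  → R2 = 63
  MOV R5, 98  → R5 = 98
  CMP R2, R5  → unsigned 63 - 98: borrow occurs
  63 < 98, so CF = 1
CF = 1

1


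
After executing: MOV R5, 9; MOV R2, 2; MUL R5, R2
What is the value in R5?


Register state trace:
  MOV R5, 9  → R5 = 9
  MOV R2, 2  → R2 = 2
  MUL R5, R2  → R5 = 9 * 2 = 18
Final: R5 = 18

18


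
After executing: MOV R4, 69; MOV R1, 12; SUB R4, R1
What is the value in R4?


Register state trace:
  MOV R4, 69  → R4 = 69
  MOV R1, 12  → R1 = 12
  SUB R4, R1  → R4 = 69 - 12 = 57
Final: R4 = 57

57


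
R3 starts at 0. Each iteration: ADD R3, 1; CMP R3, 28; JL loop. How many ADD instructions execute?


Loop trace (R3 starts at 0, target 28, step 1):
  ADD #1: R3 = 0 + 1 = 1  → 1 < 28, loop
  ADD #2: R3 = 1 + 1 = 2  → 2 < 28, loop
  ADD #3: R3 = 2 + 1 = 3  → 3 < 28, loop
  ADD #4: R3 = 3 + 1 = 4  → 4 < 28, loop
  ADD #5: R3 = 4 + 1 = 5  → 5 < 28, loop
  ADD #6: R3 = 5 + 1 = 6  → 6 < 28, loop
  ADD #7: R3 = 6 + 1 = 7  → 7 < 28, loop
  ADD #8: R3 = 7 + 1 = 8  → 8 < 28, loop
  ADD #9: R3 = 8 + 1 = 9  → 9 < 28, loop
  ADD #10: R3 = 9 + 1 = 10  → 10 < 28, loop
  ADD #11: R3 = 10 + 1 = 11  → 11 < 28, loop
  ADD #12: R3 = 11 + 1 = 12  → 12 < 28, loop
  ADD #13: R3 = 12 + 1 = 13  → 13 < 28, loop
  ADD #14: R3 = 13 + 1 = 14  → 14 < 28, loop
  ADD #15: R3 = 14 + 1 = 15  → 15 < 28, loop
  ADD #16: R3 = 15 + 1 = 16  → 16 < 28, loop
  ADD #17: R3 = 16 + 1 = 17  → 17 < 28, loop
  ADD #18: R3 = 17 + 1 = 18  → 18 < 28, loop
  ADD #19: R3 = 18 + 1 = 19  → 19 < 28, loop
  ADD #20: R3 = 19 + 1 = 20  → 20 < 28, loop
  ADD #21: R3 = 20 + 1 = 21  → 21 < 28, loop
  ADD #22: R3 = 21 + 1 = 22  → 22 < 28, loop
  ADD #23: R3 = 22 + 1 = 23  → 23 < 28, loop
  ADD #24: R3 = 23 + 1 = 24  → 24 < 28, loop
  ADD #25: R3 = 24 + 1 = 25  → 25 < 28, loop
  ADD #26: R3 = 25 + 1 = 26  → 26 < 28, loop
  ADD #27: R3 = 26 + 1 = 27  → 27 < 28, loop
  ADD #28: R3 = 27 + 1 = 28  → 28 >= 28, exit
Total ADD instructions: 28

28


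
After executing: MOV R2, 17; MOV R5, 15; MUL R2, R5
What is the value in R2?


Register state trace:
  MOV R2, 17  → R2 = 17
  MOV R5, 15  → R5 = 15
  MUL R2, R5  → R2 = 17 * 15 = 255
Final: R2 = 255

255


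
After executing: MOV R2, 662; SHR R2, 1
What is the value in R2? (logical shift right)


Register state trace:
  MOV R2, 662  → R2 = 662
  SHR R2, 1  → R2 = 662 >> 1 = 662 // 2^1 = 331
Final: R2 = 331

331


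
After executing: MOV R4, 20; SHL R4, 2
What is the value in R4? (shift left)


Register state trace:
  MOV R4, 20  → R4 = 20
  SHL R4, 2  → R4 = 20 << 2 = 20 * 2^2 = 80
Final: R4 = 80

80


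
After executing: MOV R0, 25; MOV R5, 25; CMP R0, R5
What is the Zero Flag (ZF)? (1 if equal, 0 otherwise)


Register state trace:
  MOV R0, 25  → R0 = 25
  MOV R5, 25  → R5 = 25
  CMP R0, R5  → computes 25 - 25 = 0
  Result is zero, so values are equal
ZF = 1

1


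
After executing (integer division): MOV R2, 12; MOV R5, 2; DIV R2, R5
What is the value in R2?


Register state trace:
  MOV R2, 12  → R2 = 12
  MOV R5, 2  → R5 = 2
  DIV R2, R5  → R2 = 12 // 2 = 6
Final: R2 = 6

6


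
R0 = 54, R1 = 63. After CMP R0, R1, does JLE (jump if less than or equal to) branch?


Trace:
  R0 = 54, R1 = 63
  CMP R0, R1  → compares 54 vs 63
  JLE checks: is 54 less than or equal to 63?
  54 < 63, so condition is true
Branch taken: Yes

Yes


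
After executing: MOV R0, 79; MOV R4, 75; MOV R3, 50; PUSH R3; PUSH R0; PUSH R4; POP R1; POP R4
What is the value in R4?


Stack trace (top is rightmost):
  MOV R0, 79  → R0 = 79
  MOV R4, 75  → R4 = 75
  MOV R3, 50  → R3 = 50
  PUSH R3  → stack: [50]
  PUSH R0  → stack: [50, 79]
  PUSH R4  → stack: [50, 79, 75]
  POP R1  → R1 = 75, stack: [50, 79]
  POP R4  → R4 = 79, stack: [50]
Final: R4 = 79

79


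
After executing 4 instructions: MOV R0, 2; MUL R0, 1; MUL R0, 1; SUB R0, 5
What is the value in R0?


Register state trace:
  MOV R0, 2  → R0 = 2
  MUL R0, 1  → R0 = 2 * 1 = 2
  MUL R0, 1  → R0 = 2 * 1 = 2
  SUB R0, 5  → R0 = 2 - 5 = -3
Final: R0 = -3

-3


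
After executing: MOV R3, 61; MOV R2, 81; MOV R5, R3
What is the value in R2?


Register state trace:
  MOV R3, 61  → R3 = 61
  MOV R2, 81  → R2 = 81
  MOV R5, R3  → R5 = 61
Final: R2 = 81

81


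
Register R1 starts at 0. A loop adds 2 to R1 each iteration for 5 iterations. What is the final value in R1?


Starting value: R1 = 0
  Iter 1: R1 = 0 + 2 = 2
  Iter 2: R1 = 2 + 2 = 4
  Iter 3: R1 = 4 + 2 = 6
  Iter 4: R1 = 6 + 2 = 8
  Iter 5: R1 = 8 + 2 = 10
Final: R1 = 10

10


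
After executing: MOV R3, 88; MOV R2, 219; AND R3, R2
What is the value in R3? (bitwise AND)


Register state trace:
  MOV R3, 88  → R3 = 88 (0b01011000)
  MOV R2, 219  → R2 = 219 (0b11011011)
  AND R3, R2  → R3 = 88 AND 219 = 88 (0b01011000)
Final: R3 = 88

88


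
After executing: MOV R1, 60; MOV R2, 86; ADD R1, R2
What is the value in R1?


Register state trace:
  MOV R1, 60  → R1 = 60
  MOV R2, 86  → R2 = 86
  ADD R1, R2  → R1 = 60 + 86 = 146
Final: R1 = 146

146


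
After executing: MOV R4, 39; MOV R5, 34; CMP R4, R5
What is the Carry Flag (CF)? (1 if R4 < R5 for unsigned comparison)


Register state trace:
  MOV R4, 39  → R4 = 39
  MOV R5, 34  → R5 = 34
  CMP R4, R5  → unsigned 39 - 34: no borrow
  39 >= 34, so CF = 0
CF = 0

0


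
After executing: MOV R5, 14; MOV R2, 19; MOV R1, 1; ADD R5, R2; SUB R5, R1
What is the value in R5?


Register state trace:
  MOV R5, 14  → R5 = 14
  MOV R2, 19  → R2 = 19
  MOV R1, 1  → R1 = 1
  ADD R5, R2  → R5 = 14 + 19 = 33
  SUB R5, R1  → R5 = 33 - 1 = 32
Final: R5 = 32

32


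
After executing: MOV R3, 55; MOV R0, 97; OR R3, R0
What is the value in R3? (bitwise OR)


Register state trace:
  MOV R3, 55  → R3 = 55 (0b00110111)
  MOV R0, 97  → R0 = 97 (0b01100001)
  OR R3, R0   → R3 = 55 OR 97 = 119 (0b01110111)
Final: R3 = 119

119


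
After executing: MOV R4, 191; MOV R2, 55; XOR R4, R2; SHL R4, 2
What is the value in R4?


Register state trace:
  MOV R4, 191  → R4 = 191 (0b10111111)
  MOV R2, 55  → R2 = 55 (0b00110111)
  XOR R4, R2  → R4 = 191 XOR 55 = 136 (0b10001000)
  SHL R4, 2  → R4 = 136 << 2 = 544
Final: R4 = 544

544


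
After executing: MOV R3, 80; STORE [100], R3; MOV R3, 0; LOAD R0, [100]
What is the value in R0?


Register and memory trace:
  MOV R3, 80  → R3 = 80
  STORE [100], R3  → mem[100] = 80
  MOV R3, 0  → R3 = 0
  LOAD R0, [100]  → R0 = mem[100] = 80
Final: R0 = 80

80


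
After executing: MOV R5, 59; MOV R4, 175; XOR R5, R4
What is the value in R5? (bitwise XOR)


Register state trace:
  MOV R5, 59  → R5 = 59 (0b00111011)
  MOV R4, 175  → R4 = 175 (0b10101111)
  XOR R5, R4  → R5 = 59 XOR 175 = 148 (0b10010100)
Final: R5 = 148

148


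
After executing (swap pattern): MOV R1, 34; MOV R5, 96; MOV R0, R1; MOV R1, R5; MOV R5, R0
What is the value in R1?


Register state trace (swap pattern):
  MOV R1, 34  → R1 = 34
  MOV R5, 96  → R5 = 96
  MOV R0, R1  → R0 = 34  (save R1)
  MOV R1, R5  → R1 = 96  (R1 gets R5's value)
  MOV R5, R0  → R5 = 34  (R5 gets saved value)
Final: R1 = 96

96


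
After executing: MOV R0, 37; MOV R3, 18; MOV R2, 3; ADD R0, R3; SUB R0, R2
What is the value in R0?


Register state trace:
  MOV R0, 37  → R0 = 37
  MOV R3, 18  → R3 = 18
  MOV R2, 3  → R2 = 3
  ADD R0, R3  → R0 = 37 + 18 = 55
  SUB R0, R2  → R0 = 55 - 3 = 52
Final: R0 = 52

52


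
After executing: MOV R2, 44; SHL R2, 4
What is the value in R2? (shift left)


Register state trace:
  MOV R2, 44  → R2 = 44
  SHL R2, 4  → R2 = 44 << 4 = 44 * 2^4 = 704
Final: R2 = 704

704


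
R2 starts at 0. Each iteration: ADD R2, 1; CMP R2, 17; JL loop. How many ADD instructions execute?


Loop trace (R2 starts at 0, target 17, step 1):
  ADD #1: R2 = 0 + 1 = 1  → 1 < 17, loop
  ADD #2: R2 = 1 + 1 = 2  → 2 < 17, loop
  ADD #3: R2 = 2 + 1 = 3  → 3 < 17, loop
  ADD #4: R2 = 3 + 1 = 4  → 4 < 17, loop
  ADD #5: R2 = 4 + 1 = 5  → 5 < 17, loop
  ADD #6: R2 = 5 + 1 = 6  → 6 < 17, loop
  ADD #7: R2 = 6 + 1 = 7  → 7 < 17, loop
  ADD #8: R2 = 7 + 1 = 8  → 8 < 17, loop
  ADD #9: R2 = 8 + 1 = 9  → 9 < 17, loop
  ADD #10: R2 = 9 + 1 = 10  → 10 < 17, loop
  ADD #11: R2 = 10 + 1 = 11  → 11 < 17, loop
  ADD #12: R2 = 11 + 1 = 12  → 12 < 17, loop
  ADD #13: R2 = 12 + 1 = 13  → 13 < 17, loop
  ADD #14: R2 = 13 + 1 = 14  → 14 < 17, loop
  ADD #15: R2 = 14 + 1 = 15  → 15 < 17, loop
  ADD #16: R2 = 15 + 1 = 16  → 16 < 17, loop
  ADD #17: R2 = 16 + 1 = 17  → 17 >= 17, exit
Total ADD instructions: 17

17


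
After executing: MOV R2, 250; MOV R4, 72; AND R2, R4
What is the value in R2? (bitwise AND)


Register state trace:
  MOV R2, 250  → R2 = 250 (0b11111010)
  MOV R4, 72  → R4 = 72 (0b01001000)
  AND R2, R4  → R2 = 250 AND 72 = 72 (0b01001000)
Final: R2 = 72

72


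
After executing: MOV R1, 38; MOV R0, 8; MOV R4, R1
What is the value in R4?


Register state trace:
  MOV R1, 38  → R1 = 38
  MOV R0, 8  → R0 = 8
  MOV R4, R1  → R4 = 38
Final: R4 = 38

38


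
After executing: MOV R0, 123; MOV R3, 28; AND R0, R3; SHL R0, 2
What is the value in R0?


Register state trace:
  MOV R0, 123  → R0 = 123 (0b01111011)
  MOV R3, 28  → R3 = 28 (0b00011100)
  AND R0, R3  → R0 = 123 AND 28 = 24 (0b00011000)
  SHL R0, 2  → R0 = 24 << 2 = 96
Final: R0 = 96

96


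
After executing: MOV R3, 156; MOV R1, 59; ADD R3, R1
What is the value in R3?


Register state trace:
  MOV R3, 156  → R3 = 156
  MOV R1, 59  → R1 = 59
  ADD R3, R1  → R3 = 156 + 59 = 215
Final: R3 = 215

215


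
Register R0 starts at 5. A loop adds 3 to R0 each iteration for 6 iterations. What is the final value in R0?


Starting value: R0 = 5
  Iter 1: R0 = 5 + 3 = 8
  Iter 2: R0 = 8 + 3 = 11
  Iter 3: R0 = 11 + 3 = 14
  Iter 4: R0 = 14 + 3 = 17
  Iter 5: R0 = 17 + 3 = 20
  Iter 6: R0 = 20 + 3 = 23
Final: R0 = 23

23


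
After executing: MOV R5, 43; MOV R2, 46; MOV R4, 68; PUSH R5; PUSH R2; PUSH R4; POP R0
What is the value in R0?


Stack trace (top is rightmost):
  MOV R5, 43  → R5 = 43
  MOV R2, 46  → R2 = 46
  MOV R4, 68  → R4 = 68
  PUSH R5  → stack: [43]
  PUSH R2  → stack: [43, 46]
  PUSH R4  → stack: [43, 46, 68]
  POP R0  → R0 = 68, stack: [43, 46]
Final: R0 = 68

68


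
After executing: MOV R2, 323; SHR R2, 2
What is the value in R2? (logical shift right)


Register state trace:
  MOV R2, 323  → R2 = 323
  SHR R2, 2  → R2 = 323 >> 2 = 323 // 2^2 = 80
Final: R2 = 80

80


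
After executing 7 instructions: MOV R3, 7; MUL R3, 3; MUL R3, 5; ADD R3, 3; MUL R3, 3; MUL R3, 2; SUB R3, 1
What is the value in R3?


Register state trace:
  MOV R3, 7  → R3 = 7
  MUL R3, 3  → R3 = 7 * 3 = 21
  MUL R3, 5  → R3 = 21 * 5 = 105
  ADD R3, 3  → R3 = 105 + 3 = 108
  MUL R3, 3  → R3 = 108 * 3 = 324
  MUL R3, 2  → R3 = 324 * 2 = 648
  SUB R3, 1  → R3 = 648 - 1 = 647
Final: R3 = 647

647


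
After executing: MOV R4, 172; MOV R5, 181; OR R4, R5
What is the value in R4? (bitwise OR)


Register state trace:
  MOV R4, 172  → R4 = 172 (0b10101100)
  MOV R5, 181  → R5 = 181 (0b10110101)
  OR R4, R5   → R4 = 172 OR 181 = 189 (0b10111101)
Final: R4 = 189

189


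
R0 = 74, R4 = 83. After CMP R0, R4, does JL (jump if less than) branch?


Trace:
  R0 = 74, R4 = 83
  CMP R0, R4  → compares 74 vs 83
  JL checks: is 74 less than 83?
  74 < 83, so condition is true
Branch taken: Yes

Yes


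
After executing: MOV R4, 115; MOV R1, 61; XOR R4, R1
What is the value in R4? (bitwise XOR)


Register state trace:
  MOV R4, 115  → R4 = 115 (0b01110011)
  MOV R1, 61  → R1 = 61 (0b00111101)
  XOR R4, R1  → R4 = 115 XOR 61 = 78 (0b01001110)
Final: R4 = 78

78


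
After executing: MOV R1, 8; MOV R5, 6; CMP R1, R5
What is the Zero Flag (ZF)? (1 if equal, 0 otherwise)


Register state trace:
  MOV R1, 8  → R1 = 8
  MOV R5, 6  → R5 = 6
  CMP R1, R5  → computes 8 - 6 = 2
  Result is nonzero, so values are not equal
ZF = 0

0


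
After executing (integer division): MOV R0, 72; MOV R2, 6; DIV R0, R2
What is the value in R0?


Register state trace:
  MOV R0, 72  → R0 = 72
  MOV R2, 6  → R2 = 6
  DIV R0, R2  → R0 = 72 // 6 = 12
Final: R0 = 12

12


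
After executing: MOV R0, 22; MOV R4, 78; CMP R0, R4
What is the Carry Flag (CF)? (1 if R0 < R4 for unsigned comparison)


Register state trace:
  MOV R0, 22  → R0 = 22
  MOV R4, 78  → R4 = 78
  CMP R0, R4  → unsigned 22 - 78: borrow occurs
  22 < 78, so CF = 1
CF = 1

1


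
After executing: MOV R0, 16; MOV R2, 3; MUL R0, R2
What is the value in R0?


Register state trace:
  MOV R0, 16  → R0 = 16
  MOV R2, 3  → R2 = 3
  MUL R0, R2  → R0 = 16 * 3 = 48
Final: R0 = 48

48


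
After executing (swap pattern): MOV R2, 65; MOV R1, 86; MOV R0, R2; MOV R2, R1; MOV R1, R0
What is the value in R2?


Register state trace (swap pattern):
  MOV R2, 65  → R2 = 65
  MOV R1, 86  → R1 = 86
  MOV R0, R2  → R0 = 65  (save R2)
  MOV R2, R1  → R2 = 86  (R2 gets R1's value)
  MOV R1, R0  → R1 = 65  (R1 gets saved value)
Final: R2 = 86

86


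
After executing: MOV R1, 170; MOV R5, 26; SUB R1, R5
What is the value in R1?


Register state trace:
  MOV R1, 170  → R1 = 170
  MOV R5, 26  → R5 = 26
  SUB R1, R5  → R1 = 170 - 26 = 144
Final: R1 = 144

144


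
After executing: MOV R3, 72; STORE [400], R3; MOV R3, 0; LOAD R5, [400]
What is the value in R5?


Register and memory trace:
  MOV R3, 72  → R3 = 72
  STORE [400], R3  → mem[400] = 72
  MOV R3, 0  → R3 = 0
  LOAD R5, [400]  → R5 = mem[400] = 72
Final: R5 = 72

72


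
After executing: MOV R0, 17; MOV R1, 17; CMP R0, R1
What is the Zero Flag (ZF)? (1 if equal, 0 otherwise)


Register state trace:
  MOV R0, 17  → R0 = 17
  MOV R1, 17  → R1 = 17
  CMP R0, R1  → computes 17 - 17 = 0
  Result is zero, so values are equal
ZF = 1

1


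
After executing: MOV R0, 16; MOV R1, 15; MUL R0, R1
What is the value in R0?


Register state trace:
  MOV R0, 16  → R0 = 16
  MOV R1, 15  → R1 = 15
  MUL R0, R1  → R0 = 16 * 15 = 240
Final: R0 = 240

240


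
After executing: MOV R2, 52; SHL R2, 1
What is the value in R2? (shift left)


Register state trace:
  MOV R2, 52  → R2 = 52
  SHL R2, 1  → R2 = 52 << 1 = 52 * 2^1 = 104
Final: R2 = 104

104


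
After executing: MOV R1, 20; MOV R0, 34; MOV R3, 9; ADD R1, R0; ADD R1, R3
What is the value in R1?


Register state trace:
  MOV R1, 20  → R1 = 20
  MOV R0, 34  → R0 = 34
  MOV R3, 9  → R3 = 9
  ADD R1, R0  → R1 = 20 + 34 = 54
  ADD R1, R3  → R1 = 54 + 9 = 63
Final: R1 = 63

63


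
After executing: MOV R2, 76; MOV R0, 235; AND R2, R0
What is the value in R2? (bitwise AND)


Register state trace:
  MOV R2, 76  → R2 = 76 (0b01001100)
  MOV R0, 235  → R0 = 235 (0b11101011)
  AND R2, R0  → R2 = 76 AND 235 = 72 (0b01001000)
Final: R2 = 72

72


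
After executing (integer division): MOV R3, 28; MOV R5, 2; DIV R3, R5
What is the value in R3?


Register state trace:
  MOV R3, 28  → R3 = 28
  MOV R5, 2  → R5 = 2
  DIV R3, R5  → R3 = 28 // 2 = 14
Final: R3 = 14

14


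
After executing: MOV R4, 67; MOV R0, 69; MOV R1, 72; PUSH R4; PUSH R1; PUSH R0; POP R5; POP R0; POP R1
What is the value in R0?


Stack trace (top is rightmost):
  MOV R4, 67  → R4 = 67
  MOV R0, 69  → R0 = 69
  MOV R1, 72  → R1 = 72
  PUSH R4  → stack: [67]
  PUSH R1  → stack: [67, 72]
  PUSH R0  → stack: [67, 72, 69]
  POP R5  → R5 = 69, stack: [67, 72]
  POP R0  → R0 = 72, stack: [67]
  POP R1  → R1 = 67, stack: []
Final: R0 = 72

72


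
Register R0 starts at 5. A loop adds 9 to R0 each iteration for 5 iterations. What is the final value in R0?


Starting value: R0 = 5
  Iter 1: R0 = 5 + 9 = 14
  Iter 2: R0 = 14 + 9 = 23
  Iter 3: R0 = 23 + 9 = 32
  Iter 4: R0 = 32 + 9 = 41
  Iter 5: R0 = 41 + 9 = 50
Final: R0 = 50

50


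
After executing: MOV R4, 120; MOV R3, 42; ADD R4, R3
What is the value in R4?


Register state trace:
  MOV R4, 120  → R4 = 120
  MOV R3, 42  → R3 = 42
  ADD R4, R3  → R4 = 120 + 42 = 162
Final: R4 = 162

162


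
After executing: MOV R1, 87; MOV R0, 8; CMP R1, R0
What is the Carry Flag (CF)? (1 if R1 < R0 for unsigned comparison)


Register state trace:
  MOV R1, 87  → R1 = 87
  MOV R0, 8  → R0 = 8
  CMP R1, R0  → unsigned 87 - 8: no borrow
  87 >= 8, so CF = 0
CF = 0

0


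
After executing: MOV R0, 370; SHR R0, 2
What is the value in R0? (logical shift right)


Register state trace:
  MOV R0, 370  → R0 = 370
  SHR R0, 2  → R0 = 370 >> 2 = 370 // 2^2 = 92
Final: R0 = 92

92


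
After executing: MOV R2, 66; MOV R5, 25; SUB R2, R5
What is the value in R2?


Register state trace:
  MOV R2, 66  → R2 = 66
  MOV R5, 25  → R5 = 25
  SUB R2, R5  → R2 = 66 - 25 = 41
Final: R2 = 41

41


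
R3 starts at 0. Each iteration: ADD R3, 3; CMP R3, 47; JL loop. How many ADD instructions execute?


Loop trace (R3 starts at 0, target 47, step 3):
  ADD #1: R3 = 0 + 3 = 3  → 3 < 47, loop
  ADD #2: R3 = 3 + 3 = 6  → 6 < 47, loop
  ADD #3: R3 = 6 + 3 = 9  → 9 < 47, loop
  ADD #4: R3 = 9 + 3 = 12  → 12 < 47, loop
  ADD #5: R3 = 12 + 3 = 15  → 15 < 47, loop
  ADD #6: R3 = 15 + 3 = 18  → 18 < 47, loop
  ADD #7: R3 = 18 + 3 = 21  → 21 < 47, loop
  ADD #8: R3 = 21 + 3 = 24  → 24 < 47, loop
  ADD #9: R3 = 24 + 3 = 27  → 27 < 47, loop
  ADD #10: R3 = 27 + 3 = 30  → 30 < 47, loop
  ADD #11: R3 = 30 + 3 = 33  → 33 < 47, loop
  ADD #12: R3 = 33 + 3 = 36  → 36 < 47, loop
  ADD #13: R3 = 36 + 3 = 39  → 39 < 47, loop
  ADD #14: R3 = 39 + 3 = 42  → 42 < 47, loop
  ADD #15: R3 = 42 + 3 = 45  → 45 < 47, loop
  ADD #16: R3 = 45 + 3 = 48  → 48 >= 47, exit
Total ADD instructions: 16

16


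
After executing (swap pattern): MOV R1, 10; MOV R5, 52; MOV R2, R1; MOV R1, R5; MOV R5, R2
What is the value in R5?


Register state trace (swap pattern):
  MOV R1, 10  → R1 = 10
  MOV R5, 52  → R5 = 52
  MOV R2, R1  → R2 = 10  (save R1)
  MOV R1, R5  → R1 = 52  (R1 gets R5's value)
  MOV R5, R2  → R5 = 10  (R5 gets saved value)
Final: R5 = 10

10


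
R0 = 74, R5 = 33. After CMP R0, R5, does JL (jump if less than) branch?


Trace:
  R0 = 74, R5 = 33
  CMP R0, R5  → compares 74 vs 33
  JL checks: is 74 less than 33?
  74 > 33, so condition is false
Branch taken: No

No


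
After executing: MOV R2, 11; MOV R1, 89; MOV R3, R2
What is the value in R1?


Register state trace:
  MOV R2, 11  → R2 = 11
  MOV R1, 89  → R1 = 89
  MOV R3, R2  → R3 = 11
Final: R1 = 89

89


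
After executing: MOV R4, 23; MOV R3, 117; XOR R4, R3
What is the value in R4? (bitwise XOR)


Register state trace:
  MOV R4, 23  → R4 = 23 (0b00010111)
  MOV R3, 117  → R3 = 117 (0b01110101)
  XOR R4, R3  → R4 = 23 XOR 117 = 98 (0b01100010)
Final: R4 = 98

98


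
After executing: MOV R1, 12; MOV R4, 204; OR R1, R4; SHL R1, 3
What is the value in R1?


Register state trace:
  MOV R1, 12  → R1 = 12 (0b00001100)
  MOV R4, 204  → R4 = 204 (0b11001100)
  OR R1, R4  → R1 = 12 OR 204 = 204 (0b11001100)
  SHL R1, 3  → R1 = 204 << 3 = 1632
Final: R1 = 1632

1632


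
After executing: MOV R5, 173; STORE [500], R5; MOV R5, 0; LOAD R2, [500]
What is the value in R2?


Register and memory trace:
  MOV R5, 173  → R5 = 173
  STORE [500], R5  → mem[500] = 173
  MOV R5, 0  → R5 = 0
  LOAD R2, [500]  → R2 = mem[500] = 173
Final: R2 = 173

173


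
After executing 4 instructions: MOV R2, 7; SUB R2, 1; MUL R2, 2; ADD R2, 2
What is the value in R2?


Register state trace:
  MOV R2, 7  → R2 = 7
  SUB R2, 1  → R2 = 7 - 1 = 6
  MUL R2, 2  → R2 = 6 * 2 = 12
  ADD R2, 2  → R2 = 12 + 2 = 14
Final: R2 = 14

14


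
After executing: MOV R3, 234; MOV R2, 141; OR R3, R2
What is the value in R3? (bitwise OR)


Register state trace:
  MOV R3, 234  → R3 = 234 (0b11101010)
  MOV R2, 141  → R2 = 141 (0b10001101)
  OR R3, R2   → R3 = 234 OR 141 = 239 (0b11101111)
Final: R3 = 239

239


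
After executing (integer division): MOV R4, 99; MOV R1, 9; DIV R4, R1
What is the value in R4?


Register state trace:
  MOV R4, 99  → R4 = 99
  MOV R1, 9  → R1 = 9
  DIV R4, R1  → R4 = 99 // 9 = 11
Final: R4 = 11

11


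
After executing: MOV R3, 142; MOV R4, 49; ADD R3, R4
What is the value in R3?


Register state trace:
  MOV R3, 142  → R3 = 142
  MOV R4, 49  → R4 = 49
  ADD R3, R4  → R3 = 142 + 49 = 191
Final: R3 = 191

191


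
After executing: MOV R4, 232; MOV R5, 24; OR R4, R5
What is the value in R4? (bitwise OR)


Register state trace:
  MOV R4, 232  → R4 = 232 (0b11101000)
  MOV R5, 24  → R5 = 24 (0b00011000)
  OR R4, R5   → R4 = 232 OR 24 = 248 (0b11111000)
Final: R4 = 248

248


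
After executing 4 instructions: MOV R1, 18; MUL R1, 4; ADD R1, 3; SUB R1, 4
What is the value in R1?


Register state trace:
  MOV R1, 18  → R1 = 18
  MUL R1, 4  → R1 = 18 * 4 = 72
  ADD R1, 3  → R1 = 72 + 3 = 75
  SUB R1, 4  → R1 = 75 - 4 = 71
Final: R1 = 71

71


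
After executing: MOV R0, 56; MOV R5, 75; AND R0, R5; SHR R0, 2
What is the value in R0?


Register state trace:
  MOV R0, 56  → R0 = 56 (0b00111000)
  MOV R5, 75  → R5 = 75 (0b01001011)
  AND R0, R5  → R0 = 56 AND 75 = 8 (0b00001000)
  SHR R0, 2  → R0 = 8 >> 2 = 2
Final: R0 = 2

2


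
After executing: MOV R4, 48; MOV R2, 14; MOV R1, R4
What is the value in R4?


Register state trace:
  MOV R4, 48  → R4 = 48
  MOV R2, 14  → R2 = 14
  MOV R1, R4  → R1 = 48
Final: R4 = 48

48


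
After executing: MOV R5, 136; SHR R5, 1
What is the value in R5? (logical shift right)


Register state trace:
  MOV R5, 136  → R5 = 136
  SHR R5, 1  → R5 = 136 >> 1 = 136 // 2^1 = 68
Final: R5 = 68

68


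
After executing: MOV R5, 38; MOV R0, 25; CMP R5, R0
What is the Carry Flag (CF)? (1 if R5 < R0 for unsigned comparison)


Register state trace:
  MOV R5, 38  → R5 = 38
  MOV R0, 25  → R0 = 25
  CMP R5, R0  → unsigned 38 - 25: no borrow
  38 >= 25, so CF = 0
CF = 0

0


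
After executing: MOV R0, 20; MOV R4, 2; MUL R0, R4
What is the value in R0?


Register state trace:
  MOV R0, 20  → R0 = 20
  MOV R4, 2  → R4 = 2
  MUL R0, R4  → R0 = 20 * 2 = 40
Final: R0 = 40

40


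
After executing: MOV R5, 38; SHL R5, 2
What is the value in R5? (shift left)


Register state trace:
  MOV R5, 38  → R5 = 38
  SHL R5, 2  → R5 = 38 << 2 = 38 * 2^2 = 152
Final: R5 = 152

152


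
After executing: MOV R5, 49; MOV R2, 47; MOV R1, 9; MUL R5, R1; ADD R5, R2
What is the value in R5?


Register state trace:
  MOV R5, 49  → R5 = 49
  MOV R2, 47  → R2 = 47
  MOV R1, 9  → R1 = 9
  MUL R5, R1  → R5 = 49 * 9 = 441
  ADD R5, R2  → R5 = 441 + 47 = 488
Final: R5 = 488

488


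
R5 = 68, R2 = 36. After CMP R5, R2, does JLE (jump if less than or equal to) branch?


Trace:
  R5 = 68, R2 = 36
  CMP R5, R2  → compares 68 vs 36
  JLE checks: is 68 less than or equal to 36?
  68 > 36, so condition is false
Branch taken: No

No


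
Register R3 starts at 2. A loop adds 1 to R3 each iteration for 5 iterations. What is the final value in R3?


Starting value: R3 = 2
  Iter 1: R3 = 2 + 1 = 3
  Iter 2: R3 = 3 + 1 = 4
  Iter 3: R3 = 4 + 1 = 5
  Iter 4: R3 = 5 + 1 = 6
  Iter 5: R3 = 6 + 1 = 7
Final: R3 = 7

7


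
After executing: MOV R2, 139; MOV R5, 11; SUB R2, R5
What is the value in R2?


Register state trace:
  MOV R2, 139  → R2 = 139
  MOV R5, 11  → R5 = 11
  SUB R2, R5  → R2 = 139 - 11 = 128
Final: R2 = 128

128


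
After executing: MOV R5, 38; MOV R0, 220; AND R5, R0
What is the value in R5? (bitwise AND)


Register state trace:
  MOV R5, 38  → R5 = 38 (0b00100110)
  MOV R0, 220  → R0 = 220 (0b11011100)
  AND R5, R0  → R5 = 38 AND 220 = 4 (0b00000100)
Final: R5 = 4

4


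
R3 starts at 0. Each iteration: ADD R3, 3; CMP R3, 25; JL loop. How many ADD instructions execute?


Loop trace (R3 starts at 0, target 25, step 3):
  ADD #1: R3 = 0 + 3 = 3  → 3 < 25, loop
  ADD #2: R3 = 3 + 3 = 6  → 6 < 25, loop
  ADD #3: R3 = 6 + 3 = 9  → 9 < 25, loop
  ADD #4: R3 = 9 + 3 = 12  → 12 < 25, loop
  ADD #5: R3 = 12 + 3 = 15  → 15 < 25, loop
  ADD #6: R3 = 15 + 3 = 18  → 18 < 25, loop
  ADD #7: R3 = 18 + 3 = 21  → 21 < 25, loop
  ADD #8: R3 = 21 + 3 = 24  → 24 < 25, loop
  ADD #9: R3 = 24 + 3 = 27  → 27 >= 25, exit
Total ADD instructions: 9

9


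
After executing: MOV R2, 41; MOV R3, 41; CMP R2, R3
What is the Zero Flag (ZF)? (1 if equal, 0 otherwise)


Register state trace:
  MOV R2, 41  → R2 = 41
  MOV R3, 41  → R3 = 41
  CMP R2, R3  → computes 41 - 41 = 0
  Result is zero, so values are equal
ZF = 1

1


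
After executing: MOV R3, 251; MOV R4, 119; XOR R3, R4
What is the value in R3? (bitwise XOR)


Register state trace:
  MOV R3, 251  → R3 = 251 (0b11111011)
  MOV R4, 119  → R4 = 119 (0b01110111)
  XOR R3, R4  → R3 = 251 XOR 119 = 140 (0b10001100)
Final: R3 = 140

140


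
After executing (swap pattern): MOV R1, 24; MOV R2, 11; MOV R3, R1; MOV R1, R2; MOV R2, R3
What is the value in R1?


Register state trace (swap pattern):
  MOV R1, 24  → R1 = 24
  MOV R2, 11  → R2 = 11
  MOV R3, R1  → R3 = 24  (save R1)
  MOV R1, R2  → R1 = 11  (R1 gets R2's value)
  MOV R2, R3  → R2 = 24  (R2 gets saved value)
Final: R1 = 11

11


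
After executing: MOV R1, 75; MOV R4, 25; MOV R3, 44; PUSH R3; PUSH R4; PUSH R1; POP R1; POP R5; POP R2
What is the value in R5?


Stack trace (top is rightmost):
  MOV R1, 75  → R1 = 75
  MOV R4, 25  → R4 = 25
  MOV R3, 44  → R3 = 44
  PUSH R3  → stack: [44]
  PUSH R4  → stack: [44, 25]
  PUSH R1  → stack: [44, 25, 75]
  POP R1  → R1 = 75, stack: [44, 25]
  POP R5  → R5 = 25, stack: [44]
  POP R2  → R2 = 44, stack: []
Final: R5 = 25

25


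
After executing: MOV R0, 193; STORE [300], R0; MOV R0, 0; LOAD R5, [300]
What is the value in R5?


Register and memory trace:
  MOV R0, 193  → R0 = 193
  STORE [300], R0  → mem[300] = 193
  MOV R0, 0  → R0 = 0
  LOAD R5, [300]  → R5 = mem[300] = 193
Final: R5 = 193

193


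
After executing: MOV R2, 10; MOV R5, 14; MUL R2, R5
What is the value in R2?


Register state trace:
  MOV R2, 10  → R2 = 10
  MOV R5, 14  → R5 = 14
  MUL R2, R5  → R2 = 10 * 14 = 140
Final: R2 = 140

140


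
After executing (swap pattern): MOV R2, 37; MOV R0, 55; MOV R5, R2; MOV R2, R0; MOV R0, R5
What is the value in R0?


Register state trace (swap pattern):
  MOV R2, 37  → R2 = 37
  MOV R0, 55  → R0 = 55
  MOV R5, R2  → R5 = 37  (save R2)
  MOV R2, R0  → R2 = 55  (R2 gets R0's value)
  MOV R0, R5  → R0 = 37  (R0 gets saved value)
Final: R0 = 37

37


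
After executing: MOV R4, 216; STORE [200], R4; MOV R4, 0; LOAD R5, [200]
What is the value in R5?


Register and memory trace:
  MOV R4, 216  → R4 = 216
  STORE [200], R4  → mem[200] = 216
  MOV R4, 0  → R4 = 0
  LOAD R5, [200]  → R5 = mem[200] = 216
Final: R5 = 216

216


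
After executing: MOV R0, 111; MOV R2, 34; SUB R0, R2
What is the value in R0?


Register state trace:
  MOV R0, 111  → R0 = 111
  MOV R2, 34  → R2 = 34
  SUB R0, R2  → R0 = 111 - 34 = 77
Final: R0 = 77

77


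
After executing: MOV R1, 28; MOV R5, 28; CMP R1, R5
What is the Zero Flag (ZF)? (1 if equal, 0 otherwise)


Register state trace:
  MOV R1, 28  → R1 = 28
  MOV R5, 28  → R5 = 28
  CMP R1, R5  → computes 28 - 28 = 0
  Result is zero, so values are equal
ZF = 1

1


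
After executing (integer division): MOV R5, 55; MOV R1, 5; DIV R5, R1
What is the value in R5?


Register state trace:
  MOV R5, 55  → R5 = 55
  MOV R1, 5  → R1 = 5
  DIV R5, R1  → R5 = 55 // 5 = 11
Final: R5 = 11

11


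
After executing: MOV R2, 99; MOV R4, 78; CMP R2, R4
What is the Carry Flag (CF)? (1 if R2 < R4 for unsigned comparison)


Register state trace:
  MOV R2, 99  → R2 = 99
  MOV R4, 78  → R4 = 78
  CMP R2, R4  → unsigned 99 - 78: no borrow
  99 >= 78, so CF = 0
CF = 0

0


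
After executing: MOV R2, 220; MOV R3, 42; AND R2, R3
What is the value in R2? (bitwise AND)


Register state trace:
  MOV R2, 220  → R2 = 220 (0b11011100)
  MOV R3, 42  → R3 = 42 (0b00101010)
  AND R2, R3  → R2 = 220 AND 42 = 8 (0b00001000)
Final: R2 = 8

8


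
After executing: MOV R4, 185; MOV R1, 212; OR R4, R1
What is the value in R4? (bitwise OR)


Register state trace:
  MOV R4, 185  → R4 = 185 (0b10111001)
  MOV R1, 212  → R1 = 212 (0b11010100)
  OR R4, R1   → R4 = 185 OR 212 = 253 (0b11111101)
Final: R4 = 253

253


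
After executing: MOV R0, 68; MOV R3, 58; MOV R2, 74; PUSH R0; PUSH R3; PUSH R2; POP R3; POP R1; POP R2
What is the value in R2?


Stack trace (top is rightmost):
  MOV R0, 68  → R0 = 68
  MOV R3, 58  → R3 = 58
  MOV R2, 74  → R2 = 74
  PUSH R0  → stack: [68]
  PUSH R3  → stack: [68, 58]
  PUSH R2  → stack: [68, 58, 74]
  POP R3  → R3 = 74, stack: [68, 58]
  POP R1  → R1 = 58, stack: [68]
  POP R2  → R2 = 68, stack: []
Final: R2 = 68

68


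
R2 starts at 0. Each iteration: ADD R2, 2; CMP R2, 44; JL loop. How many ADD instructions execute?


Loop trace (R2 starts at 0, target 44, step 2):
  ADD #1: R2 = 0 + 2 = 2  → 2 < 44, loop
  ADD #2: R2 = 2 + 2 = 4  → 4 < 44, loop
  ADD #3: R2 = 4 + 2 = 6  → 6 < 44, loop
  ADD #4: R2 = 6 + 2 = 8  → 8 < 44, loop
  ADD #5: R2 = 8 + 2 = 10  → 10 < 44, loop
  ADD #6: R2 = 10 + 2 = 12  → 12 < 44, loop
  ADD #7: R2 = 12 + 2 = 14  → 14 < 44, loop
  ADD #8: R2 = 14 + 2 = 16  → 16 < 44, loop
  ADD #9: R2 = 16 + 2 = 18  → 18 < 44, loop
  ADD #10: R2 = 18 + 2 = 20  → 20 < 44, loop
  ADD #11: R2 = 20 + 2 = 22  → 22 < 44, loop
  ADD #12: R2 = 22 + 2 = 24  → 24 < 44, loop
  ADD #13: R2 = 24 + 2 = 26  → 26 < 44, loop
  ADD #14: R2 = 26 + 2 = 28  → 28 < 44, loop
  ADD #15: R2 = 28 + 2 = 30  → 30 < 44, loop
  ADD #16: R2 = 30 + 2 = 32  → 32 < 44, loop
  ADD #17: R2 = 32 + 2 = 34  → 34 < 44, loop
  ADD #18: R2 = 34 + 2 = 36  → 36 < 44, loop
  ADD #19: R2 = 36 + 2 = 38  → 38 < 44, loop
  ADD #20: R2 = 38 + 2 = 40  → 40 < 44, loop
  ADD #21: R2 = 40 + 2 = 42  → 42 < 44, loop
  ADD #22: R2 = 42 + 2 = 44  → 44 >= 44, exit
Total ADD instructions: 22

22


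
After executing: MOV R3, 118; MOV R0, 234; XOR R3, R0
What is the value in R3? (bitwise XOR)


Register state trace:
  MOV R3, 118  → R3 = 118 (0b01110110)
  MOV R0, 234  → R0 = 234 (0b11101010)
  XOR R3, R0  → R3 = 118 XOR 234 = 156 (0b10011100)
Final: R3 = 156

156


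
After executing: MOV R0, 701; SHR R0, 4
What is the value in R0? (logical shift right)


Register state trace:
  MOV R0, 701  → R0 = 701
  SHR R0, 4  → R0 = 701 >> 4 = 701 // 2^4 = 43
Final: R0 = 43

43
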